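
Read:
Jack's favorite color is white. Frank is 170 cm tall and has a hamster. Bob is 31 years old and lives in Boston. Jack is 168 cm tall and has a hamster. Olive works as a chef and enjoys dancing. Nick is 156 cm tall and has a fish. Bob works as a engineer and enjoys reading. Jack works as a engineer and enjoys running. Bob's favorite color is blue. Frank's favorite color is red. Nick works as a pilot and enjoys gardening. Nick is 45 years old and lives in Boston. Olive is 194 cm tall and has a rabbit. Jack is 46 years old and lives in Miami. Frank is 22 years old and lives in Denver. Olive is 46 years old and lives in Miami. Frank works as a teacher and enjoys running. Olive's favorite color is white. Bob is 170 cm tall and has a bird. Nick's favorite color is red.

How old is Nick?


Nick is 45 years old

45


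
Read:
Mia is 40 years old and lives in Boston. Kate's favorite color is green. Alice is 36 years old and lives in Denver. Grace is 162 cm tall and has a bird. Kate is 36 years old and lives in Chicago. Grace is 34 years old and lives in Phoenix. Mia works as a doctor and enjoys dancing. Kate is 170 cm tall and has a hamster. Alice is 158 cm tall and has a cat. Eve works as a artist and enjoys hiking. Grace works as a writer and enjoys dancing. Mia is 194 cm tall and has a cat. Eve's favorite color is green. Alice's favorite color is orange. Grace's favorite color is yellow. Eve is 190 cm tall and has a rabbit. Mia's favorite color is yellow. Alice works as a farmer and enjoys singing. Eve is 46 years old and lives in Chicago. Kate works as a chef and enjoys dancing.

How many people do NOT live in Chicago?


Not in Chicago: 3

3


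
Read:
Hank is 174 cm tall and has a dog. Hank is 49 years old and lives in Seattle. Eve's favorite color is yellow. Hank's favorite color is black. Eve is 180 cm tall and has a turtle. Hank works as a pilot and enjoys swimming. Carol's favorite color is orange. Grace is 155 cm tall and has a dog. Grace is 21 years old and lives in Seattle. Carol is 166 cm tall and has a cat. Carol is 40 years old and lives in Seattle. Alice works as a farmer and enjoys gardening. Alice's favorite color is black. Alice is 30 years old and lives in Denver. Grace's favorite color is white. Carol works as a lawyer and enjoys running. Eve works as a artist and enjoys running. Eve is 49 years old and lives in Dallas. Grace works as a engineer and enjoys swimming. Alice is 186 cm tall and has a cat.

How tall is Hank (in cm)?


Hank is 174 cm tall

174


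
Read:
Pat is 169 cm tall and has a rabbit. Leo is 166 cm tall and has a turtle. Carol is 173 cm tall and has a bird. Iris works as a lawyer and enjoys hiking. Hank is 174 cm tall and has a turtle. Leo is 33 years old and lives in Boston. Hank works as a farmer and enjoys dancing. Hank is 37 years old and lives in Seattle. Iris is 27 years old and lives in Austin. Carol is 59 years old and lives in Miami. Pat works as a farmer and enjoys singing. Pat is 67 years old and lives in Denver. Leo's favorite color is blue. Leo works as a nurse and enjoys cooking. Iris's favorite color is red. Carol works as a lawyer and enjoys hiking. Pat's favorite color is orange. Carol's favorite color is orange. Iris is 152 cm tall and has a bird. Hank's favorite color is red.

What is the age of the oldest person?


Oldest: Pat at 67

67


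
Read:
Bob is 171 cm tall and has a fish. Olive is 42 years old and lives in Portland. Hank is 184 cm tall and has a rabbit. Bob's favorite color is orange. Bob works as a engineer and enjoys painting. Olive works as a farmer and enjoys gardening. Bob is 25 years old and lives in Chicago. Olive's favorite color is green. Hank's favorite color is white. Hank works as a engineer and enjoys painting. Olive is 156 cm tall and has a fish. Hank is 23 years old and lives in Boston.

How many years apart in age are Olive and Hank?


42 vs 23, diff = 19

19


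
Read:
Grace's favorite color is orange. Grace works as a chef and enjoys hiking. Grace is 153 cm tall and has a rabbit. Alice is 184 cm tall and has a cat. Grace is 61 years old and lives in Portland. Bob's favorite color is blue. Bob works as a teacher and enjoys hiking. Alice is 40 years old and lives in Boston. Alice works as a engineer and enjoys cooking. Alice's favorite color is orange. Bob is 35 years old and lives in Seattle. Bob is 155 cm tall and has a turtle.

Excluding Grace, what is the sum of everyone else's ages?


Sum (excluding Grace): 75

75


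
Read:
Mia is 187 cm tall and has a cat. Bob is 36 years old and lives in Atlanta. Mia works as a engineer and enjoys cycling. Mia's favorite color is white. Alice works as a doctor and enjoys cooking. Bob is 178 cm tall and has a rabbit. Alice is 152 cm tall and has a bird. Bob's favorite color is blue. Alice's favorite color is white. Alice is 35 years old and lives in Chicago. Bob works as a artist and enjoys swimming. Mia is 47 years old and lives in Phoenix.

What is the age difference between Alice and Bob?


|35 - 36| = 1

1


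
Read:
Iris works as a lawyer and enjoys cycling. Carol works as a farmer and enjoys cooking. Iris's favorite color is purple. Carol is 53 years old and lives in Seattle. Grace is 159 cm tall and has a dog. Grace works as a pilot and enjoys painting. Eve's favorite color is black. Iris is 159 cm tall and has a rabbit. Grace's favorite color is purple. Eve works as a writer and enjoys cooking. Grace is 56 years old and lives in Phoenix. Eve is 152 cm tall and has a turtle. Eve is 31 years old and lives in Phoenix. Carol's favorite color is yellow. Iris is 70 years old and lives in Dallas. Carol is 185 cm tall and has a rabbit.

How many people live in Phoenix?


Count in Phoenix: 2

2


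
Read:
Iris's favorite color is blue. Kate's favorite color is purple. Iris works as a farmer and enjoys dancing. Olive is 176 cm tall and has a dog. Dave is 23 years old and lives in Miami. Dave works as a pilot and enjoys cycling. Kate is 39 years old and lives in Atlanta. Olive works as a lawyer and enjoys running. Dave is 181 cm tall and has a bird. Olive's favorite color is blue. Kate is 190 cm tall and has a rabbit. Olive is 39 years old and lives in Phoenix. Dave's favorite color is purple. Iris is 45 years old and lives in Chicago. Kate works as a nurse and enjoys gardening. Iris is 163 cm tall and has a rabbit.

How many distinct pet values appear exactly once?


Unique pet values: 2

2


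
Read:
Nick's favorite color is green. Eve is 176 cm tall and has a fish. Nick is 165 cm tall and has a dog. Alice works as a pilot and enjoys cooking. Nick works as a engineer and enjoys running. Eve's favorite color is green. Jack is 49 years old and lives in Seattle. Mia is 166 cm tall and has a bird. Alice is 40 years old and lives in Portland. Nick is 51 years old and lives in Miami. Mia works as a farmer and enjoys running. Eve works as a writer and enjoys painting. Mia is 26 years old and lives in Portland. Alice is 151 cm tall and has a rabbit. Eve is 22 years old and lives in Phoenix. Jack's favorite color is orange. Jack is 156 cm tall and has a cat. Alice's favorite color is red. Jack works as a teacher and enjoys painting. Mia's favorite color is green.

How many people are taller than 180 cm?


Taller than 180: 0

0


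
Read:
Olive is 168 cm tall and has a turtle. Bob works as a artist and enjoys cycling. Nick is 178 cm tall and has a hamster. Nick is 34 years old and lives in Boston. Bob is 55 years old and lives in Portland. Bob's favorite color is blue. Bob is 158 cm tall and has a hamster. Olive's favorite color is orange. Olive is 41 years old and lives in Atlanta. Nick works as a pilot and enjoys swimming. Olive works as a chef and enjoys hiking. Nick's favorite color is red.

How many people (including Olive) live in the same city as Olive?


Olive lives in Atlanta. Count = 1

1


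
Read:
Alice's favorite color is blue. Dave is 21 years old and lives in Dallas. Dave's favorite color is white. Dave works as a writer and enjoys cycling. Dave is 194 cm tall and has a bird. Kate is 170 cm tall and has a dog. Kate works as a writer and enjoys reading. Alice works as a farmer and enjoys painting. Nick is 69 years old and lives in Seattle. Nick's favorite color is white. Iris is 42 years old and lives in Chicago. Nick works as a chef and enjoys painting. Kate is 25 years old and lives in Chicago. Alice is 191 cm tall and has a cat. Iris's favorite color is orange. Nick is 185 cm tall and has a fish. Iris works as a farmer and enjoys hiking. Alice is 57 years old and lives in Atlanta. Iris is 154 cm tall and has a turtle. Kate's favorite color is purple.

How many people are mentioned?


People: Iris, Alice, Kate, Nick, Dave. Count = 5

5


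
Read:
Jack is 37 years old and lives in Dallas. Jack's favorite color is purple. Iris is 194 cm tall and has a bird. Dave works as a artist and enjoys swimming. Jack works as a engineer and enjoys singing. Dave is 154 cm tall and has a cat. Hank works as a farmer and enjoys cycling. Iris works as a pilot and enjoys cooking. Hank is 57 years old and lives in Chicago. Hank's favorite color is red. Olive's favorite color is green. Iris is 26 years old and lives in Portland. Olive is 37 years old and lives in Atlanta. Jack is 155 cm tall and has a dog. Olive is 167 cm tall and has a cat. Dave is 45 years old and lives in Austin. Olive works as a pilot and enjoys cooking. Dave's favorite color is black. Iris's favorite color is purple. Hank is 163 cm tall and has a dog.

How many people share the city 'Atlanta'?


Count: 1

1


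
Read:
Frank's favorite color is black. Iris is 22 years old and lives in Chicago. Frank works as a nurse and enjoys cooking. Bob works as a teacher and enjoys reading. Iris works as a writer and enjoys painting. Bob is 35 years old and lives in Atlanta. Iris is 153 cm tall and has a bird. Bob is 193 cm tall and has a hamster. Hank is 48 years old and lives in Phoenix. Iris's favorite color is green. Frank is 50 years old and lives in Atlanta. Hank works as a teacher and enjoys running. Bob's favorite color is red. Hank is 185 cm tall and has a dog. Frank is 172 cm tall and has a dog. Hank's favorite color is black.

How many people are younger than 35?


Filter: 1

1


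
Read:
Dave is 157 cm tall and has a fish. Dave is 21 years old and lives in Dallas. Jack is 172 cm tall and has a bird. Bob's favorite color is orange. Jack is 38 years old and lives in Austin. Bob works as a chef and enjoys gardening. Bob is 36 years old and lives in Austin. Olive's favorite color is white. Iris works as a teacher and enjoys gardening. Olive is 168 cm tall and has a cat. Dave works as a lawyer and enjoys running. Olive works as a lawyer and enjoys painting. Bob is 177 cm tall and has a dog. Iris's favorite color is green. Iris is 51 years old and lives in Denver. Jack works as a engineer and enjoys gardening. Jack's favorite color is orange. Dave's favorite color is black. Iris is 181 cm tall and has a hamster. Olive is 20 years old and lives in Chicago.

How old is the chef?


The chef is Bob, age 36

36


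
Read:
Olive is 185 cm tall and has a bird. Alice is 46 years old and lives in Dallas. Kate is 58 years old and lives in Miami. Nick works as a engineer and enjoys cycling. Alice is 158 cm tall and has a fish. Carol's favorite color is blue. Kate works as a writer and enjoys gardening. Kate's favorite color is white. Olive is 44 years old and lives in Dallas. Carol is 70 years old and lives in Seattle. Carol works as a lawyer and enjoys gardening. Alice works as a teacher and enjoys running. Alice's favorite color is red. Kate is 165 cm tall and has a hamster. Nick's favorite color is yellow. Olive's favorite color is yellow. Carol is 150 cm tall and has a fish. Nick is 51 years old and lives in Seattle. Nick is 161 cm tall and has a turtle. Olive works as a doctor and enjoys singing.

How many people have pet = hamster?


Count: 1

1


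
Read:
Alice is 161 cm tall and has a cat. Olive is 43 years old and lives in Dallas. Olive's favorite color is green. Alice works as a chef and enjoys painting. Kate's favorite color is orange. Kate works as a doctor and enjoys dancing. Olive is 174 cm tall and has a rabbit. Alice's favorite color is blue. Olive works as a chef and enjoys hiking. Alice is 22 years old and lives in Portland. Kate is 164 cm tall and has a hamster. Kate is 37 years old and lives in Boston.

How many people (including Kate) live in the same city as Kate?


Kate lives in Boston. Count = 1

1


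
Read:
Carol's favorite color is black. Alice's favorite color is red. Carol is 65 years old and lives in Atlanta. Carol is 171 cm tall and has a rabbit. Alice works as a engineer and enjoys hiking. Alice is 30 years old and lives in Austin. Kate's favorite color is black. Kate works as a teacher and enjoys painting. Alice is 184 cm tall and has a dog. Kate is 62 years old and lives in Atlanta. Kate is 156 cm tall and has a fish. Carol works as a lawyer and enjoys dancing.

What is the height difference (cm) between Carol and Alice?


|171 - 184| = 13

13


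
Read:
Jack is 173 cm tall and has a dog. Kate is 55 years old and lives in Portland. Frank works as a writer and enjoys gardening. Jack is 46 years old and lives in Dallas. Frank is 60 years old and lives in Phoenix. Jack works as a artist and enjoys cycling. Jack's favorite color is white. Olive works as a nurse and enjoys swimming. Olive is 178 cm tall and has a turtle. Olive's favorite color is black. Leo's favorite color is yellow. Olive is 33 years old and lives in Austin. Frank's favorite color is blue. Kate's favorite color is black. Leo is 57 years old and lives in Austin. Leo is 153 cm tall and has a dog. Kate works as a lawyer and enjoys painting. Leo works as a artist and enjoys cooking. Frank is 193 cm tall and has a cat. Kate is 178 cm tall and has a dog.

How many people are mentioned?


People: Frank, Leo, Kate, Jack, Olive. Count = 5

5


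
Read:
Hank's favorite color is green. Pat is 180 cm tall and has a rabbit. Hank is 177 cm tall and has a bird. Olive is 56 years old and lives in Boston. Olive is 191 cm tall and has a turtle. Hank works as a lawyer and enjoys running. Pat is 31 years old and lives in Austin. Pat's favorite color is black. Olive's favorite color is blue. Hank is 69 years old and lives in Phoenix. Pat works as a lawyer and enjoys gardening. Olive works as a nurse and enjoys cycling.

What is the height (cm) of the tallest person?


Tallest: Olive at 191 cm

191


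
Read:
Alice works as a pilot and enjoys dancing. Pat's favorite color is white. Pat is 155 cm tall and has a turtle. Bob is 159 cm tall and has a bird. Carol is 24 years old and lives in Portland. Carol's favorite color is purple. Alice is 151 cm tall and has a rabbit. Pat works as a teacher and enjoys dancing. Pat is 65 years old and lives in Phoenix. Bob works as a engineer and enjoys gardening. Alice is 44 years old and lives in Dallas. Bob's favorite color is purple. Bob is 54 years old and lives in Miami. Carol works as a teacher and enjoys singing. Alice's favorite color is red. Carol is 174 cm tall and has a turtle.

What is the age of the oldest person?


Oldest: Pat at 65

65


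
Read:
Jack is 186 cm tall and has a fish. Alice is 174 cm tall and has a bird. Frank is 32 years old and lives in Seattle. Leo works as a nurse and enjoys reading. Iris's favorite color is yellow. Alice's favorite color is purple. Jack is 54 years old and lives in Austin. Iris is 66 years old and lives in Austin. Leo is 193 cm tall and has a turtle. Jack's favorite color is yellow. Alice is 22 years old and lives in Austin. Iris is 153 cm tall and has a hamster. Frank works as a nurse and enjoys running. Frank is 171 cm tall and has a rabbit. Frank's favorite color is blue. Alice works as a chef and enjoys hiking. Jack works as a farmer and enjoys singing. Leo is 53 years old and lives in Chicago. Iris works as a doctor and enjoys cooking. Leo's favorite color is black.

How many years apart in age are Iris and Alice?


66 vs 22, diff = 44

44


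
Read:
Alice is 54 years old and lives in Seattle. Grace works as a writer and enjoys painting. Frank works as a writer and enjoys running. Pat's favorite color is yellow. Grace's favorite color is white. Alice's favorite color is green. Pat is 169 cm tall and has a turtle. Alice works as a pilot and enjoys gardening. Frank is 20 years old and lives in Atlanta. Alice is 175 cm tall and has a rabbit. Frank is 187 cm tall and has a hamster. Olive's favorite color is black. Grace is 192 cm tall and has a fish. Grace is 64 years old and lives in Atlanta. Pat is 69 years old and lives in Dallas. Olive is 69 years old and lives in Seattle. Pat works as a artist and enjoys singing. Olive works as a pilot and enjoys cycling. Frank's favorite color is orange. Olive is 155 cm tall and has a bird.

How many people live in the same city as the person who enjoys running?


Person with hobby running is Frank, city Atlanta. Count = 2

2


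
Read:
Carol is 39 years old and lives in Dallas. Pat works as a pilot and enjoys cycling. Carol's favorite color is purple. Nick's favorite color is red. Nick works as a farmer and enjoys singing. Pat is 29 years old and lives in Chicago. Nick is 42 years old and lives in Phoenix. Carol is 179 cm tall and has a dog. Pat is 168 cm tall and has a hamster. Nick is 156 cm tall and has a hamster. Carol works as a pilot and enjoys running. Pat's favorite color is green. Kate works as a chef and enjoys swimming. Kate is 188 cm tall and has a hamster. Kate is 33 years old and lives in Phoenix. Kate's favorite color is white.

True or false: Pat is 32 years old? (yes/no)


Pat is actually 29. no

no


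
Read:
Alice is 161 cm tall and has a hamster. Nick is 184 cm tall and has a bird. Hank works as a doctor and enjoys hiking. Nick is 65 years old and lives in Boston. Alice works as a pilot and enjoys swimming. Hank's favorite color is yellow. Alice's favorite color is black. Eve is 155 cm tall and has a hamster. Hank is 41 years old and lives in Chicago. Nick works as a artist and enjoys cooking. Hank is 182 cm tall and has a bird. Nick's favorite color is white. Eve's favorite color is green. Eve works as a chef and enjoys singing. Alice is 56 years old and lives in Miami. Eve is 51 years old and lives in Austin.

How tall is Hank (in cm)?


Hank is 182 cm tall

182


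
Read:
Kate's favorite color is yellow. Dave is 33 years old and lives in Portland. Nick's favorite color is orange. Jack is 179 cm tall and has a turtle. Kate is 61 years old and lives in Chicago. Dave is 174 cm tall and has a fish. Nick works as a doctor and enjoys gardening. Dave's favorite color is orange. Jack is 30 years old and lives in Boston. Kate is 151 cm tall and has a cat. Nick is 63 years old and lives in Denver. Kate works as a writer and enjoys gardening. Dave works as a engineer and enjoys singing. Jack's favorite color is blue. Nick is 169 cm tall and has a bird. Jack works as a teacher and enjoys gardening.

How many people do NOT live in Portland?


Not in Portland: 3

3


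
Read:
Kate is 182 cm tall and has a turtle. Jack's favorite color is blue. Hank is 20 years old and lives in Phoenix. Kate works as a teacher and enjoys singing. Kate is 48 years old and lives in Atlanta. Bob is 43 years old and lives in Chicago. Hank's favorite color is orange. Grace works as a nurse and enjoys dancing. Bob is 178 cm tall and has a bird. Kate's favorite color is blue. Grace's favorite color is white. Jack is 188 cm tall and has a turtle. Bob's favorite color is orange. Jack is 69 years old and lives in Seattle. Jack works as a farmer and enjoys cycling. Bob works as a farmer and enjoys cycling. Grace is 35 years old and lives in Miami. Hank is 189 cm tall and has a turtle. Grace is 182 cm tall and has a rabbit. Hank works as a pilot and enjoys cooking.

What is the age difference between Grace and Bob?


|35 - 43| = 8

8


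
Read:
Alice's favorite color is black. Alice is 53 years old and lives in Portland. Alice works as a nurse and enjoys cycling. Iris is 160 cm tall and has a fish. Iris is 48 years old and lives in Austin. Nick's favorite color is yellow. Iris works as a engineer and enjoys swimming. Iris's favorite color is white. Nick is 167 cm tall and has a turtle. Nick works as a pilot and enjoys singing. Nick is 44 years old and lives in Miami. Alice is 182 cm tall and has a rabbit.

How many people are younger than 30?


Filter: 0

0


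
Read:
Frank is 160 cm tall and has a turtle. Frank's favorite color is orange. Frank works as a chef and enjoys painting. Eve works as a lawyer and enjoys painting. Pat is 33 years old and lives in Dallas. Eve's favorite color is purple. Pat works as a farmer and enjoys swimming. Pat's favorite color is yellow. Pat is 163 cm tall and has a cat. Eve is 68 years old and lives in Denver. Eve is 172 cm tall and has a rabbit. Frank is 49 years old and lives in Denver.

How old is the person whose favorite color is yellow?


Person with favorite color=yellow is Pat, age 33

33


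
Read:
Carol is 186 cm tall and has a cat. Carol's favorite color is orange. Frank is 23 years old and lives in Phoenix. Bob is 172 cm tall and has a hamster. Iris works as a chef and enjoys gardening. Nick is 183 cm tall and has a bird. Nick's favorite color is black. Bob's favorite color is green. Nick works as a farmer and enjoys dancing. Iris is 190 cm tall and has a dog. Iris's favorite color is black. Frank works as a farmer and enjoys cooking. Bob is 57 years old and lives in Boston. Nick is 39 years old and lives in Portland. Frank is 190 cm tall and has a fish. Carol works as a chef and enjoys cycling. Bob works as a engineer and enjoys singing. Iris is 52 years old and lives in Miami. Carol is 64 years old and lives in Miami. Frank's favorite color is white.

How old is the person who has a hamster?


Person with hamster is Bob, age 57

57


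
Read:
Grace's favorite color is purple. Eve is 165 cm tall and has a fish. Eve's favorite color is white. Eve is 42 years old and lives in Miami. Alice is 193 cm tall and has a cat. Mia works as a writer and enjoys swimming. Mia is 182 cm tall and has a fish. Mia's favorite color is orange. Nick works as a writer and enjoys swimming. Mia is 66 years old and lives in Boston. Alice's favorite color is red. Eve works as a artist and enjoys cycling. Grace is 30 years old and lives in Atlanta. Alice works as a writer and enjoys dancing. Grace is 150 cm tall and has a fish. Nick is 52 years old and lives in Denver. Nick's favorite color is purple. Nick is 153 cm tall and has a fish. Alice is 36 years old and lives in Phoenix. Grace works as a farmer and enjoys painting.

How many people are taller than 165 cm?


Taller than 165: 2

2


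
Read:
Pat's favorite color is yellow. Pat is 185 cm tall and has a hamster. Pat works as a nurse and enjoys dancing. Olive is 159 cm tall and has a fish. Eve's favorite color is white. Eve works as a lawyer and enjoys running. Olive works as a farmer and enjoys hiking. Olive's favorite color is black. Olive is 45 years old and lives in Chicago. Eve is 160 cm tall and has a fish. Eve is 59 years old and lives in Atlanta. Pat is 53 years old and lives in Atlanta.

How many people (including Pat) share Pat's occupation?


Pat is a nurse. Count = 1

1


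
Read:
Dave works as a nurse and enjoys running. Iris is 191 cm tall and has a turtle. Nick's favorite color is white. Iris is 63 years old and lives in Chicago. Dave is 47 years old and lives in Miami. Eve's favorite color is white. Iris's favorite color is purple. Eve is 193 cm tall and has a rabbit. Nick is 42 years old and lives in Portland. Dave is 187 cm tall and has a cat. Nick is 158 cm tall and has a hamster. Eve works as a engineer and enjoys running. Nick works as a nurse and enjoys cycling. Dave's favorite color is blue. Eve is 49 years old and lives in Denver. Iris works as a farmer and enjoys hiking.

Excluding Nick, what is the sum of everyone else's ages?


Sum (excluding Nick): 159

159


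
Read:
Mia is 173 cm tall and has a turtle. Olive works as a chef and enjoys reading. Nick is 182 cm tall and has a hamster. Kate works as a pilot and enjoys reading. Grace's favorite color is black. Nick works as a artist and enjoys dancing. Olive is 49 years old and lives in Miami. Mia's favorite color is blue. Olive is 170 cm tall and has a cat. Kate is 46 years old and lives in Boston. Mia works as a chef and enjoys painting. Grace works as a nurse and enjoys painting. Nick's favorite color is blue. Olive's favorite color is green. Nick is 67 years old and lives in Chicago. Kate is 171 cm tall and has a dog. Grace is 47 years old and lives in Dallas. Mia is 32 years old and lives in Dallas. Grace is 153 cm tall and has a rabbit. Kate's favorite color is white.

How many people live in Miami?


Count in Miami: 1

1


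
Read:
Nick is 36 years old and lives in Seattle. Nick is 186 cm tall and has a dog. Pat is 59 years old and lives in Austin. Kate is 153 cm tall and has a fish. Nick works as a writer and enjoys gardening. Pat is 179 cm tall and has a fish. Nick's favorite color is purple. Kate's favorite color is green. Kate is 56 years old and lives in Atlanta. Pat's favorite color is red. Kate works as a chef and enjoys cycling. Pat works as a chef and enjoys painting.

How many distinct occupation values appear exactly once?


Unique occupation values: 1

1


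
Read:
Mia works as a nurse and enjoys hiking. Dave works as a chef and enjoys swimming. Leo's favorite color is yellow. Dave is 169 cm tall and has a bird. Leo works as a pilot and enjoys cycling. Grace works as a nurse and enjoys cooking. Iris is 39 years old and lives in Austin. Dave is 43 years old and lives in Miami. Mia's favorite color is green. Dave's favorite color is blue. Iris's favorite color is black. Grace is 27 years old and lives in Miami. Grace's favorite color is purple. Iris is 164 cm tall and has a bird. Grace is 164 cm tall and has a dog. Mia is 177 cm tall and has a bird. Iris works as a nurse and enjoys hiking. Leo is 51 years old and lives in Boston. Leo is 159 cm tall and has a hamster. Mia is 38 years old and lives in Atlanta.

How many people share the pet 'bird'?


Count: 3

3


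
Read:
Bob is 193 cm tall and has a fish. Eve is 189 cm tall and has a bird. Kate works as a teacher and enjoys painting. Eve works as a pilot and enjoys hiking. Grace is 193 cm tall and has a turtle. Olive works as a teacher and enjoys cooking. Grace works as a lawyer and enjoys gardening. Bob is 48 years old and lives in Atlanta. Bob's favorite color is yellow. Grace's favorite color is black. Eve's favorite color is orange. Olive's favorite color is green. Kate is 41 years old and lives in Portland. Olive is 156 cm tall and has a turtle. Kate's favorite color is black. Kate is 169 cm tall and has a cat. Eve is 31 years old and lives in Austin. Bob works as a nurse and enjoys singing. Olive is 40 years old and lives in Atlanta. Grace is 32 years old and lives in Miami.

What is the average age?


Sum=192, n=5, avg=38.4

38.4


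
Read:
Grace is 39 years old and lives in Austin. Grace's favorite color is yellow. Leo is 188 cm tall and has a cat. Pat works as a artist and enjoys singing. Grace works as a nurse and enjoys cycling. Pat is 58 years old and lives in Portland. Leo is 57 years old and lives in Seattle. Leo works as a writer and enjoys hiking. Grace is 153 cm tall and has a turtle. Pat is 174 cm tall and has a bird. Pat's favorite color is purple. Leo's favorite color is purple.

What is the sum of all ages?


57+58+39 = 154

154


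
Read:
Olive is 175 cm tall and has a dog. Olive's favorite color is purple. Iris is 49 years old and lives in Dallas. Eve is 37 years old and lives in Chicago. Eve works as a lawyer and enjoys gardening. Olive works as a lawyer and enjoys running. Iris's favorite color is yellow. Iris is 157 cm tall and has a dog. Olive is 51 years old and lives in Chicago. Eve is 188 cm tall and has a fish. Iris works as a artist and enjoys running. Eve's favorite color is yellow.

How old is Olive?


Olive is 51 years old

51


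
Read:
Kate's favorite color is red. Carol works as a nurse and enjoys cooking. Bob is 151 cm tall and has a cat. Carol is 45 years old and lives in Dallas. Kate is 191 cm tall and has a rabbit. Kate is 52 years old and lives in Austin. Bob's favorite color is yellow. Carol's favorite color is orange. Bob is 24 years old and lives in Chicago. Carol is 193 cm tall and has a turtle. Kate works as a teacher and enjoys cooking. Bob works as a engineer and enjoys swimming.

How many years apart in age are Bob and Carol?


24 vs 45, diff = 21

21


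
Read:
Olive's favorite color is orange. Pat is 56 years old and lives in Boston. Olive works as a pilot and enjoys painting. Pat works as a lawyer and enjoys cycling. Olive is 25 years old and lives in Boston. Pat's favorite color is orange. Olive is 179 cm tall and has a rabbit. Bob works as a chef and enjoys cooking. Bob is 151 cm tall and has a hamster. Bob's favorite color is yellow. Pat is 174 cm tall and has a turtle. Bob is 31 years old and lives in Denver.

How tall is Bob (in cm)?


Bob is 151 cm tall

151


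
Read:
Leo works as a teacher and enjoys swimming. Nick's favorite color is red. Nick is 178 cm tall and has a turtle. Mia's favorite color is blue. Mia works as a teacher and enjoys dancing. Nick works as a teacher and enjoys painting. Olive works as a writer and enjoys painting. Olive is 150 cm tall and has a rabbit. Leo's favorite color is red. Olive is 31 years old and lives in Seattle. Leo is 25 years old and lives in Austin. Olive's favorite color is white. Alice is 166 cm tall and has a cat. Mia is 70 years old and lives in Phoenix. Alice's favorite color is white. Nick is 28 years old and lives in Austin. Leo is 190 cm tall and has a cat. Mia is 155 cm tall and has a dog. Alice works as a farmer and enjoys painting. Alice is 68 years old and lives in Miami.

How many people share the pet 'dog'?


Count: 1

1


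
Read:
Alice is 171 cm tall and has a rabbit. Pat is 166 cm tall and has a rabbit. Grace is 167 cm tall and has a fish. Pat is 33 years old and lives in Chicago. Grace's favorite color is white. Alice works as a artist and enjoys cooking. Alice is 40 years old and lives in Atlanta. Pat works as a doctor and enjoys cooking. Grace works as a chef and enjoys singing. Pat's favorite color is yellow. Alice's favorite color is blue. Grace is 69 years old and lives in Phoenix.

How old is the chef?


The chef is Grace, age 69

69


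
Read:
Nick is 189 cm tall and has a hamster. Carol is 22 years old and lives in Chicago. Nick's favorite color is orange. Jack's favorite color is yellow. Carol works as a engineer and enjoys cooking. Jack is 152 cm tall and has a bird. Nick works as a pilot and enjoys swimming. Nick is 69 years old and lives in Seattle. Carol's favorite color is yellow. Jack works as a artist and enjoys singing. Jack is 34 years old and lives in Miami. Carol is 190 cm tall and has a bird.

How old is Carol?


Carol is 22 years old

22


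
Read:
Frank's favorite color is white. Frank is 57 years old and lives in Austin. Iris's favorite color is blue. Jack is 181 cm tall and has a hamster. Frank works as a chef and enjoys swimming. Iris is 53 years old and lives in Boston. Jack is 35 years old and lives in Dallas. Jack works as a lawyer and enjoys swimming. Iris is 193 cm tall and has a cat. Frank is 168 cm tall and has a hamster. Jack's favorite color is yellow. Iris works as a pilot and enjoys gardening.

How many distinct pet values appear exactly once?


Unique pet values: 1

1


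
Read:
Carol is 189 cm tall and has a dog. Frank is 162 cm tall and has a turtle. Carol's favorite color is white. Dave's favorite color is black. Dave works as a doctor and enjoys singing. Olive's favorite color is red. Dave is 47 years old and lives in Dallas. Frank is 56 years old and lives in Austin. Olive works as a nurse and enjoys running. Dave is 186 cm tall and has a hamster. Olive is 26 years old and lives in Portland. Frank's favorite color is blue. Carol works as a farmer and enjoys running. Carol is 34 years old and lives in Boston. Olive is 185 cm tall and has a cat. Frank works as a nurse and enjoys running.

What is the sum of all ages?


34+26+47+56 = 163

163


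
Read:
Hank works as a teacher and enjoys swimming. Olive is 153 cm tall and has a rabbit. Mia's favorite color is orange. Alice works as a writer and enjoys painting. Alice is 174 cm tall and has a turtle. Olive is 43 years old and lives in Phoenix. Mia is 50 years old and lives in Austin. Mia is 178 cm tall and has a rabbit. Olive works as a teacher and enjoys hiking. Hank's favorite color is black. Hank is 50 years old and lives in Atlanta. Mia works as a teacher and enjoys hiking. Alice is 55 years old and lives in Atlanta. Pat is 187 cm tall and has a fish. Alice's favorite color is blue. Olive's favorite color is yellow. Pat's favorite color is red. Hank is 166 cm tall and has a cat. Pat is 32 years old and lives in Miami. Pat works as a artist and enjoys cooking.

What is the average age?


Sum=230, n=5, avg=46

46


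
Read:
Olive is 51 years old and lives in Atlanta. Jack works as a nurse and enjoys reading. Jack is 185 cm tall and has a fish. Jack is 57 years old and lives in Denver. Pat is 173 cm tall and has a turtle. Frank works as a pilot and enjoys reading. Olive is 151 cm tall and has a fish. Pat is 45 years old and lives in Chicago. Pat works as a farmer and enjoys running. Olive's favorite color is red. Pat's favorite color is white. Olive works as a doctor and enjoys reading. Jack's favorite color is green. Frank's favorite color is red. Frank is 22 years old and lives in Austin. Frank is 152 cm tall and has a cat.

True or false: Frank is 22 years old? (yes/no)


Frank is actually 22. yes

yes


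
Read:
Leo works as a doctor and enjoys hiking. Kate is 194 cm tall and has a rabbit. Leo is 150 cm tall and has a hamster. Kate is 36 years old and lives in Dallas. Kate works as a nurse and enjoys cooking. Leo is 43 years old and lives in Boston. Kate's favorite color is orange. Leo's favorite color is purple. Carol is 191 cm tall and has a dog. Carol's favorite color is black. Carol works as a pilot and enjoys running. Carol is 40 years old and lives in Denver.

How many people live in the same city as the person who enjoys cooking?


Person with hobby cooking is Kate, city Dallas. Count = 1

1


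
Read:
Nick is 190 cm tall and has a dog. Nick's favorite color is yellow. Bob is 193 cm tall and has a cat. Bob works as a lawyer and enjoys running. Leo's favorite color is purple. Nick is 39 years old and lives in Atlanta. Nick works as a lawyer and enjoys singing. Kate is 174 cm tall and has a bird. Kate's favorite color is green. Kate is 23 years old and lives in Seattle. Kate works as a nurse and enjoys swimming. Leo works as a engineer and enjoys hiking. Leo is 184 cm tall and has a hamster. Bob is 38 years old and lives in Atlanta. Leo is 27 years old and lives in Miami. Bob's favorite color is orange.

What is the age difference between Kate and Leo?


|23 - 27| = 4

4


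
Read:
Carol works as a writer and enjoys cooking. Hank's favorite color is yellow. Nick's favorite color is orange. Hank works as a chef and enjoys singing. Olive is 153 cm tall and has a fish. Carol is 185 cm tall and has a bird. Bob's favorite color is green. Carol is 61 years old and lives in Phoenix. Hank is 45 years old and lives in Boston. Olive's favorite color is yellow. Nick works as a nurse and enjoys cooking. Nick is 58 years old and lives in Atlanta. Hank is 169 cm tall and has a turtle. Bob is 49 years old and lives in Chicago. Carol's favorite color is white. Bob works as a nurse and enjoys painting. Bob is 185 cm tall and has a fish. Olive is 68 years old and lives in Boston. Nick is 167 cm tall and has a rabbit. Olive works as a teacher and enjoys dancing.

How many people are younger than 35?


Filter: 0

0


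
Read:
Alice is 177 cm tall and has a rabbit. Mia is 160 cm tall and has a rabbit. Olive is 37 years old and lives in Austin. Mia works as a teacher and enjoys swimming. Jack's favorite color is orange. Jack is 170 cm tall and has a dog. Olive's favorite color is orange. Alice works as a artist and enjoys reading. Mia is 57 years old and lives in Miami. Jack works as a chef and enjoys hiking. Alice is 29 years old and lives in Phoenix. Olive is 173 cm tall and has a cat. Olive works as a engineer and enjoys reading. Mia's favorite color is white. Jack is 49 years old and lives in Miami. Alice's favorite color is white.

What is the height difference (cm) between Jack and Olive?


|170 - 173| = 3

3


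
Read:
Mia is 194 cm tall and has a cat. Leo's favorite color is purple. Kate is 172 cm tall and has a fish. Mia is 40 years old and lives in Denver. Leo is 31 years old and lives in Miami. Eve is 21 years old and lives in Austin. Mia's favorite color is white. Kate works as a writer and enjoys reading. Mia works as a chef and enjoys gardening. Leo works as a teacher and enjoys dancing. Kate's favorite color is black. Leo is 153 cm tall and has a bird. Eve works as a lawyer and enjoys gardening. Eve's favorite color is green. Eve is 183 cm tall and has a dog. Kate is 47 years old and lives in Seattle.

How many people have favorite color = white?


Count: 1

1


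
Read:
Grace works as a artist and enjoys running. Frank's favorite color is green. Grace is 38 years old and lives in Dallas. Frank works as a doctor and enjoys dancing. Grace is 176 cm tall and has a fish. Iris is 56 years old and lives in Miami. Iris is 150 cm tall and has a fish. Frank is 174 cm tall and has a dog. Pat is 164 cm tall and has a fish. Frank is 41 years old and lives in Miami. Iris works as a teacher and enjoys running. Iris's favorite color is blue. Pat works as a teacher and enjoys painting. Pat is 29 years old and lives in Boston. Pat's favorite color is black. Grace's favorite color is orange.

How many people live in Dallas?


Count in Dallas: 1

1


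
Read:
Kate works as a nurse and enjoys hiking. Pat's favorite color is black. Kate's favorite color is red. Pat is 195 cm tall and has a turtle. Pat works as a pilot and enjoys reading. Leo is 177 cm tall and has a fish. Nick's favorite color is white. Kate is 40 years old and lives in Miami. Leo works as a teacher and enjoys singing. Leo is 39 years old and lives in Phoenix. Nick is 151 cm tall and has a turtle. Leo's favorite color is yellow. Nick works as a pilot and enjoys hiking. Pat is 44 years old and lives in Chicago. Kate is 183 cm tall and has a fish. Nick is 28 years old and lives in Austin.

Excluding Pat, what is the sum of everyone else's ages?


Sum (excluding Pat): 107

107


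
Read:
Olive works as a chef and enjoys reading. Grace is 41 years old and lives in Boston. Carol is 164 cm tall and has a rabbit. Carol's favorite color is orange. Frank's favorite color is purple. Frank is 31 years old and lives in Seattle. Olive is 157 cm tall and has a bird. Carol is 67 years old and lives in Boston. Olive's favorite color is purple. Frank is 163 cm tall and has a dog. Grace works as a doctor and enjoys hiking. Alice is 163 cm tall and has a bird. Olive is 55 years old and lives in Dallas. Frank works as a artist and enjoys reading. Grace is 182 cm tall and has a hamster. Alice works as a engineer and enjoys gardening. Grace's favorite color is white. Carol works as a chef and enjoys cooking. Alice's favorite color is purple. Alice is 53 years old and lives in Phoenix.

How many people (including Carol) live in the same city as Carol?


Carol lives in Boston. Count = 2

2


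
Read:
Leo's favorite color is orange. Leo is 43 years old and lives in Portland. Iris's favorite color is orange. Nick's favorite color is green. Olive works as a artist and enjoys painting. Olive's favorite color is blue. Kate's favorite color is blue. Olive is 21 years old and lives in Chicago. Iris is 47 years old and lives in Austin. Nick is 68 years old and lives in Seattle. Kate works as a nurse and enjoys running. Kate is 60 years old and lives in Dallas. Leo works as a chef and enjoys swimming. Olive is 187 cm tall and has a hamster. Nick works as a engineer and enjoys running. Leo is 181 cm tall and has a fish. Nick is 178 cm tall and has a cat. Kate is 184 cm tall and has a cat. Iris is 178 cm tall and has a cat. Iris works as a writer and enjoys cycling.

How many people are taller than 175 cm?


Taller than 175: 5

5
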